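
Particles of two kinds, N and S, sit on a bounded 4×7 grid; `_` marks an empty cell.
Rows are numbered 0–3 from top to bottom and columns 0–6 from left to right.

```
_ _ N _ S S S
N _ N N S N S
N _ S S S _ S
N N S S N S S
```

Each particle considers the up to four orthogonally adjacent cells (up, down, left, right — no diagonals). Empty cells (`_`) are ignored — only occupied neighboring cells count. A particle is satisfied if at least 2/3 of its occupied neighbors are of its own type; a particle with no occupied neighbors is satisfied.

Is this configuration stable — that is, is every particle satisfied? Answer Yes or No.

Row 0: (0,2)N 1/1 ok · (0,4)S 2/2 ok · (0,5)S 2/3 ok · (0,6)S 2/2 ok
Row 1: (1,0)N 1/1 ok · (1,2)N 2/3 ok · (1,3)N 1/3 unhappy · (1,4)S 2/4 unhappy · (1,5)N 0/3 unhappy · (1,6)S 2/3 ok
Row 2: (2,0)N 2/2 ok · (2,2)S 2/3 ok · (2,3)S 3/4 ok · (2,4)S 2/3 ok · (2,6)S 2/2 ok
Row 3: (3,0)N 2/2 ok · (3,1)N 1/2 unhappy · (3,2)S 2/3 ok · (3,3)S 2/3 ok · (3,4)N 0/3 unhappy · (3,5)S 1/2 unhappy · (3,6)S 2/2 ok
For instance (1,3) has only 1/3 same-type neighbors, below 2/3.

No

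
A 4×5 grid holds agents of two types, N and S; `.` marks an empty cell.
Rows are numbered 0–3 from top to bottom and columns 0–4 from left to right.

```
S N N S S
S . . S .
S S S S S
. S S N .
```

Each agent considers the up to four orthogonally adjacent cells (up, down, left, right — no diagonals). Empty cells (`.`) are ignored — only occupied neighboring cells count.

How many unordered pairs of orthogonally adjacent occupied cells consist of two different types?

4

Scan each occupied cell's neighbors to the right and below so each pair is counted once.
Row 0: S(0,0)–N(0,1)≠ S(0,0)–S(1,0)= N(0,1)–N(0,2)= N(0,2)–S(0,3)≠ S(0,3)–S(0,4)= S(0,3)–S(1,3)=  → 2/6 unlike.
Row 1: S(1,0)–S(2,0)= S(1,3)–S(2,3)=  → 0/2 unlike.
Row 2: S(2,0)–S(2,1)= S(2,1)–S(2,2)= S(2,1)–S(3,1)= S(2,2)–S(2,3)= S(2,2)–S(3,2)= S(2,3)–S(2,4)= S(2,3)–N(3,3)≠  → 1/7 unlike.
Row 3: S(3,1)–S(3,2)= S(3,2)–N(3,3)≠  → 1/2 unlike.
Total adjacent occupied pairs: 17; unlike-type pairs: 4.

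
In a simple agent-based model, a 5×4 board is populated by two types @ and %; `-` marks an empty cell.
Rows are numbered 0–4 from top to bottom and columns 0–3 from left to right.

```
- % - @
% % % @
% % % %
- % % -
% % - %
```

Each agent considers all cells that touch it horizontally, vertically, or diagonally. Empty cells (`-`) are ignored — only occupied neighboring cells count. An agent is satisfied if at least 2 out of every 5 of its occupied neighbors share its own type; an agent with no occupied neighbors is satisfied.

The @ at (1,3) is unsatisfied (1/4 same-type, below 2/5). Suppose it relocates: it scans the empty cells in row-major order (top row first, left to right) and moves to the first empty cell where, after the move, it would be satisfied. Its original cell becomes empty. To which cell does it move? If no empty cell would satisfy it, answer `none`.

Vacating (1,3). Empty cells in order:
  (0,0): 0/3 same-type → still unsatisfied.
  (0,2): 1/4 same-type → still unsatisfied.
  (3,0): 0/5 same-type → still unsatisfied.
  (3,3): 0/4 same-type → still unsatisfied.
  (4,2): 0/4 same-type → still unsatisfied.

none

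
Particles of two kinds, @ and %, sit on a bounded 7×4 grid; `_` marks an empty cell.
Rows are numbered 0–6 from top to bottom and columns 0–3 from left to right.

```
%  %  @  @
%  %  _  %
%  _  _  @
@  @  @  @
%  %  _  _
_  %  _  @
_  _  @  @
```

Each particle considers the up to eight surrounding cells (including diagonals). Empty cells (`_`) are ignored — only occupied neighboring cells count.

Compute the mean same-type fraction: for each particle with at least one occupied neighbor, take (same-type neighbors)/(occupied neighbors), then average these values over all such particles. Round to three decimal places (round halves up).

Row 0: (0,0)% 3/3 · (0,1)% 3/4 · (0,2)@ 1/4 · (0,3)@ 1/2
Row 1: (1,0)% 4/4 · (1,1)% 4/5 · (1,3)% 0/3
Row 2: (2,0)% 2/4 · (2,3)@ 2/3
Row 3: (3,0)@ 1/4 · (3,1)@ 2/5 · (3,2)@ 3/4 · (3,3)@ 2/2
Row 4: (4,0)% 2/4 · (4,1)% 2/5
Row 5: (5,1)% 2/3 · (5,3)@ 2/2
Row 6: (6,2)@ 2/3 · (6,3)@ 2/2
Sum over 19 particles: 3/3 + 3/4 + 1/4 + 1/2 + 4/4 + 4/5 + 0/3 + 2/4 + 2/3 + 1/4 + 2/5 + 3/4 + 2/2 + 2/4 + 2/5 + 2/3 + 2/2 + 2/3 + 2/2 = 121/10; mean = 121/10 ÷ 19 = 121/190 = 0.636842… → 0.637.

0.637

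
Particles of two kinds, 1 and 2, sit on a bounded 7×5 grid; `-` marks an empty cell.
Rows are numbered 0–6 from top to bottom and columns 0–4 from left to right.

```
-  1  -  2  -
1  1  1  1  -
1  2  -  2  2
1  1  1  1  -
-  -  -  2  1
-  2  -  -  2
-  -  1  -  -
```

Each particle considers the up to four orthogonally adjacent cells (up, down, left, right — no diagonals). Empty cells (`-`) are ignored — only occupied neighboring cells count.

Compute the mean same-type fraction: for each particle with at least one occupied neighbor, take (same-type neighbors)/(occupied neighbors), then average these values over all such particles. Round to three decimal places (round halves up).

(0,1)1 1/1
(0,3)2 0/1
(1,0)1 2/2
(1,1)1 3/4
(1,2)1 2/2
(1,3)1 1/3
(2,0)1 2/3
(2,1)2 0/3
(2,3)2 1/3
(2,4)2 1/1
(3,0)1 2/2
(3,1)1 2/3
(3,2)1 2/2
(3,3)1 1/3
(4,3)2 0/2
(4,4)1 0/2
(5,1)2 — no occupied neighbors
(5,4)2 0/1
(6,2)1 — no occupied neighbors
Sum over 17 particles: 1/1 + 0/1 + 2/2 + 3/4 + 2/2 + 1/3 + 2/3 + 0/3 + 1/3 + 1/1 + 2/2 + 2/3 + 2/2 + 1/3 + 0/2 + 0/2 + 0/1 = 109/12; mean = 109/12 ÷ 17 = 109/204 = 0.534313… → 0.534.

0.534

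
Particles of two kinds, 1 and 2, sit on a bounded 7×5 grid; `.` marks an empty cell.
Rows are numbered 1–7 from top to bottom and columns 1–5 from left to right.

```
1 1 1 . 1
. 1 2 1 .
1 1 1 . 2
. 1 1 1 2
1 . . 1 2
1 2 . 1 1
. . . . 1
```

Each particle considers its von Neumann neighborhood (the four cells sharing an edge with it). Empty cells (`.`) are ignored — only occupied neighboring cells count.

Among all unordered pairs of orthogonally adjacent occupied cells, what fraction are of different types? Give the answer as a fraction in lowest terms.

Scan each occupied cell's neighbors to the right and below so each pair is counted once.
Row 1: 1(1,1)–1(1,2)= 1(1,2)–1(1,3)= 1(1,2)–1(2,2)= 1(1,3)–2(2,3)≠  → 1/4 unlike.
Row 2: 1(2,2)–2(2,3)≠ 1(2,2)–1(3,2)= 2(2,3)–1(2,4)≠ 2(2,3)–1(3,3)≠  → 3/4 unlike.
Row 3: 1(3,1)–1(3,2)= 1(3,2)–1(3,3)= 1(3,2)–1(4,2)= 1(3,3)–1(4,3)= 2(3,5)–2(4,5)=  → 0/5 unlike.
Row 4: 1(4,2)–1(4,3)= 1(4,3)–1(4,4)= 1(4,4)–2(4,5)≠ 1(4,4)–1(5,4)= 2(4,5)–2(5,5)=  → 1/5 unlike.
Row 5: 1(5,1)–1(6,1)= 1(5,4)–2(5,5)≠ 1(5,4)–1(6,4)= 2(5,5)–1(6,5)≠  → 2/4 unlike.
Row 6: 1(6,1)–2(6,2)≠ 1(6,4)–1(6,5)= 1(6,5)–1(7,5)=  → 1/3 unlike.
Total adjacent occupied pairs: 25; unlike-type pairs: 8.
8/25 is already in lowest terms.

8/25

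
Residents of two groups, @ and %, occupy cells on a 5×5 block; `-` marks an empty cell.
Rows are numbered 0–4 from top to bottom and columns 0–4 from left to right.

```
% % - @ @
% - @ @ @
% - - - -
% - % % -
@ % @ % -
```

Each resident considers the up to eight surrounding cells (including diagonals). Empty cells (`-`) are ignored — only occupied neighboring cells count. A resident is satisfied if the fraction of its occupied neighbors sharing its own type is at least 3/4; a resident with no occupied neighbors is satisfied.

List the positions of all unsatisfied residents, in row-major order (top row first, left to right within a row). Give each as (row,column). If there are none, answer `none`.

Row 0: (0,0)% 2/2 ✓ · (0,1)% 2/3 ✗ · (0,3)@ 4/4 ✓ · (0,4)@ 3/3 ✓
Row 1: (1,0)% 3/3 ✓ · (1,2)@ 2/3 ✗ · (1,3)@ 4/4 ✓ · (1,4)@ 3/3 ✓
Row 2: (2,0)% 2/2 ✓
Row 3: (3,0)% 2/3 ✗ · (3,2)% 3/4 ✓ · (3,3)% 2/3 ✗
Row 4: (4,0)@ 0/2 ✗ · (4,1)% 2/4 ✗ · (4,2)@ 0/4 ✗ · (4,3)% 2/3 ✗

(0,1), (1,2), (3,0), (3,3), (4,0), (4,1), (4,2), (4,3)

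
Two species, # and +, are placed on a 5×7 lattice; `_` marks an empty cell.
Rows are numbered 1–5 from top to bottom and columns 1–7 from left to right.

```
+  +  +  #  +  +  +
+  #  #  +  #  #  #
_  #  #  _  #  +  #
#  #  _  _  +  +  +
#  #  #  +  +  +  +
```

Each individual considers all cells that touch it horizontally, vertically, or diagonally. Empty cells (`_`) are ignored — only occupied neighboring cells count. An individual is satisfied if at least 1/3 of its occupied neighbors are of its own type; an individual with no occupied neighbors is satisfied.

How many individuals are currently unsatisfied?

1

(1,1)+ 2/3 ok
(1,2)+ 3/5 ok
(1,3)+ 2/5 ok
(1,4)# 2/5 ok
(1,5)+ 2/5 ok
(1,6)+ 2/5 ok
(1,7)+ 1/3 ok
(2,1)+ 2/4 ok
(2,2)# 3/7 ok
(2,3)# 4/7 ok
(2,4)+ 2/7 unhappy
(2,5)# 3/7 ok
(2,6)# 4/8 ok
(2,7)# 2/5 ok
(3,2)# 5/6 ok
(3,3)# 4/5 ok
(3,5)# 2/6 ok
(3,6)+ 3/8 ok
(3,7)# 2/5 ok
(4,1)# 4/4 ok
(4,2)# 6/6 ok
(4,5)+ 5/6 ok
(4,6)+ 6/8 ok
(4,7)+ 4/5 ok
(5,1)# 3/3 ok
(5,2)# 4/4 ok
(5,3)# 2/3 ok
(5,4)+ 2/3 ok
(5,5)+ 4/4 ok
(5,6)+ 5/5 ok
(5,7)+ 3/3 ok
Unsatisfied: (2,4) — 1 in total.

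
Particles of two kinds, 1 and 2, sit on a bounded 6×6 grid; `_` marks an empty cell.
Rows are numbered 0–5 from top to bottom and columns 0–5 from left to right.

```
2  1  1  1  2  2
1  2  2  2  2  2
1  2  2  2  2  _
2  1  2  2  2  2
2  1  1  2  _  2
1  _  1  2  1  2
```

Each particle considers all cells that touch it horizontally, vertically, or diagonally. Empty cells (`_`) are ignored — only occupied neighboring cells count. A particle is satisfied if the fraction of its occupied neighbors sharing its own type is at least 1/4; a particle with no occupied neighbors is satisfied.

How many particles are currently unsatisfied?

(0,0)2 1/3 ✓
(0,1)1 2/5 ✓
(0,2)1 2/5 ✓
(0,3)1 1/5 ✗
(0,4)2 4/5 ✓
(0,5)2 3/3 ✓
(1,0)1 2/5 ✓
(1,1)2 4/8 ✓
(1,2)2 5/8 ✓
(1,3)2 6/8 ✓
(1,4)2 6/7 ✓
(1,5)2 4/4 ✓
(2,0)1 2/5 ✓
(2,1)2 5/8 ✓
(2,2)2 7/8 ✓
(2,3)2 8/8 ✓
(2,4)2 7/7 ✓
(3,0)2 2/5 ✓
(3,1)1 3/8 ✓
(3,2)2 5/8 ✓
(3,3)2 6/7 ✓
(3,4)2 6/6 ✓
(3,5)2 3/3 ✓
(4,0)2 1/4 ✓
(4,1)1 4/7 ✓
(4,2)1 3/7 ✓
(4,3)2 4/7 ✓
(4,5)2 3/4 ✓
(5,0)1 1/2 ✓
(5,2)1 2/4 ✓
(5,3)2 1/4 ✓
(5,4)1 0/4 ✗
(5,5)2 1/2 ✓
Unsatisfied: (0,3), (5,4) — 2 in total.

2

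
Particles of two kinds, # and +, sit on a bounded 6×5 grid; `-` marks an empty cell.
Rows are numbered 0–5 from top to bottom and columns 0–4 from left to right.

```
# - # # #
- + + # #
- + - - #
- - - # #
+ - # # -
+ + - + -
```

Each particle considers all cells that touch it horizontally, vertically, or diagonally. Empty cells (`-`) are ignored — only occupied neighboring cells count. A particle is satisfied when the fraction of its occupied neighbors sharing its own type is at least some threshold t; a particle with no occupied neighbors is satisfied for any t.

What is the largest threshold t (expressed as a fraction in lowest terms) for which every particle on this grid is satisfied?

0/1

(0,0)# 0/1
(0,2)# 2/4
(0,3)# 4/5
(0,4)# 3/3
(1,1)+ 2/4
(1,2)+ 2/5
(1,3)# 5/6
(1,4)# 4/4
(2,1)+ 2/2
(2,4)# 4/4
(3,3)# 4/4
(3,4)# 3/3
(4,0)+ 2/2
(4,2)# 2/4
(4,3)# 3/4
(5,0)+ 2/2
(5,1)+ 2/3
(5,3)+ 0/2
The smallest same-type fraction is 0/1 at (0,0), which reduces to 0/1. Any threshold above that leaves this particle unsatisfied.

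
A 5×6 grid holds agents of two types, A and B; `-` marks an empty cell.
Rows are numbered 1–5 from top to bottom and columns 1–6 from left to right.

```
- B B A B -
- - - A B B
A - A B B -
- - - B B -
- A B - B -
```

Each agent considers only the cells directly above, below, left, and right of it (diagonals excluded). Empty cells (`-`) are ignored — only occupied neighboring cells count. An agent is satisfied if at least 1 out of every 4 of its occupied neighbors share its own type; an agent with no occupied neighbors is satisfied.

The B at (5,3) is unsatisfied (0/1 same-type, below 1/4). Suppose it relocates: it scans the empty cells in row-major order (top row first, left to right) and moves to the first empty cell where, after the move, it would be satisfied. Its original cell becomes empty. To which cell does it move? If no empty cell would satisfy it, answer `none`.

(1,1)

Vacating (5,3). Empty cells in order:
  (1,1): 1/1 same-type → satisfied — stop here.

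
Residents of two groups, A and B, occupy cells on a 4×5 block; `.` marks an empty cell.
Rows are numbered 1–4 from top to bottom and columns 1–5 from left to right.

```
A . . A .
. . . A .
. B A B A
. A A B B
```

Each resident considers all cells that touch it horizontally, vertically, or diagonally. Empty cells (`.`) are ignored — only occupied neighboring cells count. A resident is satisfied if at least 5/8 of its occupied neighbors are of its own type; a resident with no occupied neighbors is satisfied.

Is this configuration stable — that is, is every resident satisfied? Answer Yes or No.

No

Row 1: (1,1)A 0/0 ok · (1,4)A 1/1 ok
Row 2: (2,4)A 3/4 ok
Row 3: (3,2)B 0/3 unhappy · (3,3)A 3/6 unhappy · (3,4)B 2/6 unhappy · (3,5)A 1/4 unhappy
Row 4: (4,2)A 2/3 ok · (4,3)A 2/5 unhappy · (4,4)B 2/5 unhappy · (4,5)B 2/3 ok
For instance (3,2) has only 0/3 same-type neighbors, below 5/8.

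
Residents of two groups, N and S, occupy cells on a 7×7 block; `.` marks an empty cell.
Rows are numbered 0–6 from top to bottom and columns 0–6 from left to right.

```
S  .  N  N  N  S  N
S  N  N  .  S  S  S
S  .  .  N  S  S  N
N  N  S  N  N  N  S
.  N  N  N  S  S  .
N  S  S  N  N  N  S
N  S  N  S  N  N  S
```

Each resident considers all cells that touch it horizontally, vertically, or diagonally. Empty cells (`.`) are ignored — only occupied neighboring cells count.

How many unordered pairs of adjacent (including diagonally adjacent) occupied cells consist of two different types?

Scan each occupied cell's neighbors to the right and below (and the two forward diagonals) so each pair is counted once.
From row 0: 8 unlike of 17 pairs (running 8/17).
From row 1: 5 unlike of 15 pairs (running 13/32).
From row 2: 11 unlike of 16 pairs (running 24/48).
From row 3: 11 unlike of 21 pairs (running 35/69).
From row 4: 11 unlike of 19 pairs (running 46/88).
From row 5: 11 unlike of 25 pairs (running 57/113).
From row 6: 5 unlike of 6 pairs (running 62/119).
Total adjacent occupied pairs: 119; unlike-type pairs: 62.

62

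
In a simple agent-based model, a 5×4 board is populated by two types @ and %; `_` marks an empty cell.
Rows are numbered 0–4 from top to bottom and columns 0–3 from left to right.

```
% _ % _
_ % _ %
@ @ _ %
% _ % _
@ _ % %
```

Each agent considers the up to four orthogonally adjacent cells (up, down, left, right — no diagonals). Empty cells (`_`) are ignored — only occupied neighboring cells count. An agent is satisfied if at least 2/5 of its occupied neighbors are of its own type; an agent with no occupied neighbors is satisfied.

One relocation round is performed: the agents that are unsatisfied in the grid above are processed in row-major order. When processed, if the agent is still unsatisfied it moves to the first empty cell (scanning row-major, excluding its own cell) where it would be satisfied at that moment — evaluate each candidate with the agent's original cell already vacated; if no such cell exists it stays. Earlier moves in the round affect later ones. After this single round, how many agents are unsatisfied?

0

Initially unsatisfied (in order): (1,1), (3,0), (4,0).
  (1,1) → (0,1).
  (3,0) → (0,3).
  (4,0): now satisfied by earlier moves; stays.
Resulting grid:
% % % %
_ _ _ %
@ @ _ %
_ _ % _
@ _ % %
All satisfied now.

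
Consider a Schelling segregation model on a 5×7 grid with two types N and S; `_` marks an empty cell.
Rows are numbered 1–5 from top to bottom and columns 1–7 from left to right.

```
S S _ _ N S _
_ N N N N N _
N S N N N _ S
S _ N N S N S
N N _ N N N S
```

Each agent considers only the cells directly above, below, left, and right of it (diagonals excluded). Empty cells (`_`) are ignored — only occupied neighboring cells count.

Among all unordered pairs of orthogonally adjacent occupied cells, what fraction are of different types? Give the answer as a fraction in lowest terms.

2/5

Scan each occupied cell's neighbors to the right and below so each pair is counted once.
From row 1: 3 unlike of 5 pairs (running 3/5).
From row 2: 1 unlike of 8 pairs (running 4/13).
From row 3: 4 unlike of 9 pairs (running 8/22).
From row 4: 5 unlike of 9 pairs (running 13/31).
From row 5: 1 unlike of 4 pairs (running 14/35).
Total adjacent occupied pairs: 35; unlike-type pairs: 14.
14/35 reduces to 2/5.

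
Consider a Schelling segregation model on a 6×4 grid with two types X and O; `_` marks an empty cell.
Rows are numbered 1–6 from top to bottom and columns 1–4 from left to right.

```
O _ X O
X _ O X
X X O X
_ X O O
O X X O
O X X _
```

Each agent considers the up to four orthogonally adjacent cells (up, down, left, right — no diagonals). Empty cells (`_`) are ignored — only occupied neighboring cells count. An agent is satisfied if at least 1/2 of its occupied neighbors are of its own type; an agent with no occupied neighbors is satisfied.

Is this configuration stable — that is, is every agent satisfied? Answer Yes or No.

(1,1)O 0/1 unhappy
(1,3)X 0/2 unhappy
(1,4)O 0/2 unhappy
(2,1)X 1/2 ok
(2,3)O 1/3 unhappy
(2,4)X 1/3 unhappy
(3,1)X 2/2 ok
(3,2)X 2/3 ok
(3,3)O 2/4 ok
(3,4)X 1/3 unhappy
(4,2)X 2/3 ok
(4,3)O 2/4 ok
(4,4)O 2/3 ok
(5,1)O 1/2 ok
(5,2)X 3/4 ok
(5,3)X 2/4 ok
(5,4)O 1/2 ok
(6,1)O 1/2 ok
(6,2)X 2/3 ok
(6,3)X 2/2 ok
For instance (1,1) has only 0/1 same-type neighbors, below 1/2.

No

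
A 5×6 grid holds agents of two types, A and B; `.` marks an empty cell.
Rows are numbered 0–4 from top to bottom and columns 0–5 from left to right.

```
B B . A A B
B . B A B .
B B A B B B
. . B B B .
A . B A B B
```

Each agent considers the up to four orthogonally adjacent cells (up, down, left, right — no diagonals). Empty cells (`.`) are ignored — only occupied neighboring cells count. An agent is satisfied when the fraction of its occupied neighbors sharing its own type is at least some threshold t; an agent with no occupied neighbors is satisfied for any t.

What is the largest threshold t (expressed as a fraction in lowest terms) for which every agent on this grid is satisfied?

0/1

(0,0)B 2/2
(0,1)B 1/1
(0,3)A 2/2
(0,4)A 1/3
(0,5)B 0/1
(1,0)B 2/2
(1,2)B 0/2
(1,3)A 1/4
(1,4)B 1/3
(2,0)B 2/2
(2,1)B 1/2
(2,2)A 0/4
(2,3)B 2/4
(2,4)B 4/4
(2,5)B 1/1
(3,2)B 2/3
(3,3)B 3/4
(3,4)B 3/3
(4,0)A — no occupied neighbors
(4,2)B 1/2
(4,3)A 0/3
(4,4)B 2/3
(4,5)B 1/1
The smallest same-type fraction is 0/1 at (0,5), which reduces to 0/1. Any threshold above that leaves this agent unsatisfied.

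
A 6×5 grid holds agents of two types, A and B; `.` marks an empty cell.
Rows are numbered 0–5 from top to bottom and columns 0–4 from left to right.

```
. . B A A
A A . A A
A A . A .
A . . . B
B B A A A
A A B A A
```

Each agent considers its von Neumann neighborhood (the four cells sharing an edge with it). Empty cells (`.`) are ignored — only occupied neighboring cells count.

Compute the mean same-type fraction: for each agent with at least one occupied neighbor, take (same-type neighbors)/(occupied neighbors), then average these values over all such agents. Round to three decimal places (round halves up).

(0,2)B 0/1
(0,3)A 2/3
(0,4)A 2/2
(1,0)A 2/2
(1,1)A 2/2
(1,3)A 3/3
(1,4)A 2/2
(2,0)A 3/3
(2,1)A 2/2
(2,3)A 1/1
(3,0)A 1/2
(3,4)B 0/1
(4,0)B 1/3
(4,1)B 1/3
(4,2)A 1/3
(4,3)A 3/3
(4,4)A 2/3
(5,0)A 1/2
(5,1)A 1/3
(5,2)B 0/3
(5,3)A 2/3
(5,4)A 2/2
Sum over 22 agents: 0/1 + 2/3 + 2/2 + 2/2 + 2/2 + 3/3 + 2/2 + 3/3 + 2/2 + 1/1 + 1/2 + 0/1 + 1/3 + 1/3 + 1/3 + 3/3 + 2/3 + 1/2 + 1/3 + 0/3 + 2/3 + 2/2 = 43/3; mean = 43/3 ÷ 22 = 43/66 = 0.651515… → 0.652.

0.652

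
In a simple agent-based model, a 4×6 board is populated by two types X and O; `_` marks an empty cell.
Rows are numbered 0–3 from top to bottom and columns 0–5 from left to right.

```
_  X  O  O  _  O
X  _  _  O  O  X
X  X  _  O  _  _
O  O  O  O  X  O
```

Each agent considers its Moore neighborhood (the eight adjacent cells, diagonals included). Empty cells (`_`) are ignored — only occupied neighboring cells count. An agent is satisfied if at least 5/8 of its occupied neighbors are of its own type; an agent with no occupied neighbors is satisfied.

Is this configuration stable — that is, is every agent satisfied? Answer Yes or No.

Row 0: (0,1)X 1/2 not · (0,2)O 2/3 satisfied · (0,3)O 3/3 satisfied · (0,5)O 1/2 not
Row 1: (1,0)X 3/3 satisfied · (1,3)O 4/4 satisfied · (1,4)O 4/5 satisfied · (1,5)X 0/2 not
Row 2: (2,0)X 2/4 not · (2,1)X 2/5 not · (2,3)O 4/5 satisfied
Row 3: (3,0)O 1/3 not · (3,1)O 2/4 not · (3,2)O 3/4 satisfied · (3,3)O 2/3 satisfied · (3,4)X 0/3 not · (3,5)O 0/1 not
For instance (0,1) has only 1/2 same-type neighbors, below 5/8.

No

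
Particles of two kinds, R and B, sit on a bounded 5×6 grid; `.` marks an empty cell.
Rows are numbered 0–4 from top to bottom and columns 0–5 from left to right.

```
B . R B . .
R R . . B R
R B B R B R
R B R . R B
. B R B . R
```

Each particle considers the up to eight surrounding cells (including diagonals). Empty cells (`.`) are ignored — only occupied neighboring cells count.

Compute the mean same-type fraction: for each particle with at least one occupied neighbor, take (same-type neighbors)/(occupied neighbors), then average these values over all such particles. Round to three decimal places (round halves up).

Row 0: (0,0)B 0/2 · (0,2)R 1/2 · (0,3)B 1/2
Row 1: (1,0)R 2/4 · (1,1)R 3/6 · (1,4)B 2/5 · (1,5)R 1/3
Row 2: (2,0)R 3/5 · (2,1)B 2/7 · (2,2)B 2/5 · (2,3)R 2/5 · (2,4)B 2/6 · (2,5)R 2/5
Row 3: (3,0)R 1/4 · (3,1)B 3/7 · (3,2)R 2/7 · (3,4)R 3/6 · (3,5)B 1/4
Row 4: (4,1)B 1/4 · (4,2)R 1/4 · (4,3)B 0/3 · (4,5)R 1/2
Sum over 22 particles: 0/2 + 1/2 + 1/2 + 2/4 + 3/6 + 2/5 + 1/3 + 3/5 + 2/7 + 2/5 + 2/5 + 2/6 + 2/5 + 1/4 + 3/7 + 2/7 + 3/6 + 1/4 + 1/4 + 1/4 + 0/3 + 1/2 = 118/15; mean = 118/15 ÷ 22 = 59/165 = 0.357575… → 0.358.

0.358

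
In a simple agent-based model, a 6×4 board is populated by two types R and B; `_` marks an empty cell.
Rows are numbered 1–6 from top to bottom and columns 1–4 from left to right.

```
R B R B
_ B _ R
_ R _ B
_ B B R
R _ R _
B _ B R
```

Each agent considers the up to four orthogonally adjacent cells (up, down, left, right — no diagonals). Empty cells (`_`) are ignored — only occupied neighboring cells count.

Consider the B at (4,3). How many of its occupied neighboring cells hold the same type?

1

Occupied neighbors of (4,3): (5,3)=R, (4,2)=B, (4,4)=R.
Same type (B): 1 of 3.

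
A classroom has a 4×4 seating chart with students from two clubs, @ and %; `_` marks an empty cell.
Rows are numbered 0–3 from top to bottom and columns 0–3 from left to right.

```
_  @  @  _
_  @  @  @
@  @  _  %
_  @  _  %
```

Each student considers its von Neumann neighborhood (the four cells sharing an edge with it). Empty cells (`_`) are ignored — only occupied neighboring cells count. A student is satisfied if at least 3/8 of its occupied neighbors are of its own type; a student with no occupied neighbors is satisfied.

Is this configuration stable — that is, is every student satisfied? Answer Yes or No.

Yes

Row 0: (0,1)@ 2/2 satisfied · (0,2)@ 2/2 satisfied
Row 1: (1,1)@ 3/3 satisfied · (1,2)@ 3/3 satisfied · (1,3)@ 1/2 satisfied
Row 2: (2,0)@ 1/1 satisfied · (2,1)@ 3/3 satisfied · (2,3)% 1/2 satisfied
Row 3: (3,1)@ 1/1 satisfied · (3,3)% 1/1 satisfied
All meet the threshold, so the configuration is stable.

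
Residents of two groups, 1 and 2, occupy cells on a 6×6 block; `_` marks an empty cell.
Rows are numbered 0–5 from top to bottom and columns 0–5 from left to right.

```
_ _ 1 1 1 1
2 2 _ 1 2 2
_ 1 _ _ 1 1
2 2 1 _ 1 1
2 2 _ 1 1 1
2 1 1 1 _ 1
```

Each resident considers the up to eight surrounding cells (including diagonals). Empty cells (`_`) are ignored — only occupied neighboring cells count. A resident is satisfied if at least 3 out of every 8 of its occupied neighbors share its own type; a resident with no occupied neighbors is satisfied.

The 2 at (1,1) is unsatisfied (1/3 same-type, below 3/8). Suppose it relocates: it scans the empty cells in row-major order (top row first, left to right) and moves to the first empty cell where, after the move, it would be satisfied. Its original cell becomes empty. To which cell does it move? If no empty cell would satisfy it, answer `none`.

Vacating (1,1). Empty cells in order:
  (0,0): 1/1 same-type → satisfied — stop here.

(0,0)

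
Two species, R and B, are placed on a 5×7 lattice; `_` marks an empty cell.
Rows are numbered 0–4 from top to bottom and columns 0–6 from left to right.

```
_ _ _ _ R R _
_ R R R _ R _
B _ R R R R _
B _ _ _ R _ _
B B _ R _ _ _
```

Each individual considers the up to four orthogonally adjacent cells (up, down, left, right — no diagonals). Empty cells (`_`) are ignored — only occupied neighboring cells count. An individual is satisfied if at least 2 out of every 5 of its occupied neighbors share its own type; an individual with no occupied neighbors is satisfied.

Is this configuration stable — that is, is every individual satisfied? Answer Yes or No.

Yes

(0,4)R 1/1 ✓
(0,5)R 2/2 ✓
(1,1)R 1/1 ✓
(1,2)R 3/3 ✓
(1,3)R 2/2 ✓
(1,5)R 2/2 ✓
(2,0)B 1/1 ✓
(2,2)R 2/2 ✓
(2,3)R 3/3 ✓
(2,4)R 3/3 ✓
(2,5)R 2/2 ✓
(3,0)B 2/2 ✓
(3,4)R 1/1 ✓
(4,0)B 2/2 ✓
(4,1)B 1/1 ✓
(4,3)R 0/0 ✓
All meet the threshold, so the configuration is stable.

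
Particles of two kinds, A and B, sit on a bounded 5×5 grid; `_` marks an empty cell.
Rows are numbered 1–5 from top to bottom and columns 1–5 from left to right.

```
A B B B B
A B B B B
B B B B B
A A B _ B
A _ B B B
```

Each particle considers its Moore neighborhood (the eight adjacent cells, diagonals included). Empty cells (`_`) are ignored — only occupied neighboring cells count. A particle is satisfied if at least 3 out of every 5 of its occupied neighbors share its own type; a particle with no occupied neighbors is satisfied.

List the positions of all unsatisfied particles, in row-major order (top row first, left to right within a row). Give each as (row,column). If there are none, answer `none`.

(1,1), (2,1), (3,1), (4,1), (4,2)

(1,1)A 1/3 not
(1,2)B 3/5 satisfied
(1,3)B 5/5 satisfied
(1,4)B 5/5 satisfied
(1,5)B 3/3 satisfied
(2,1)A 1/5 not
(2,2)B 6/8 satisfied
(2,3)B 8/8 satisfied
(2,4)B 8/8 satisfied
(2,5)B 5/5 satisfied
(3,1)B 2/5 not
(3,2)B 5/8 satisfied
(3,3)B 6/7 satisfied
(3,4)B 7/7 satisfied
(3,5)B 4/4 satisfied
(4,1)A 2/4 not
(4,2)A 2/7 not
(4,3)B 5/6 satisfied
(4,5)B 4/4 satisfied
(5,1)A 2/2 satisfied
(5,3)B 2/3 satisfied
(5,4)B 4/4 satisfied
(5,5)B 2/2 satisfied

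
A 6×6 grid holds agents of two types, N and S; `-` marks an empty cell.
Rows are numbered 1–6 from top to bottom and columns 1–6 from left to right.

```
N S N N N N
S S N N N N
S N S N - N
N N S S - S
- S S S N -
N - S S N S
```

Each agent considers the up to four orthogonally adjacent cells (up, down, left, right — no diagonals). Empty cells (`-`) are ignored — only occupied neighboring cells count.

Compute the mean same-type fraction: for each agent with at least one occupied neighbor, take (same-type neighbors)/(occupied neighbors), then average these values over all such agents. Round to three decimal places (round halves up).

0.583

(1,1)N 0/2
(1,2)S 1/3
(1,3)N 2/3
(1,4)N 3/3
(1,5)N 3/3
(1,6)N 2/2
(2,1)S 2/3
(2,2)S 2/4
(2,3)N 2/4
(2,4)N 4/4
(2,5)N 3/3
(2,6)N 3/3
(3,1)S 1/3
(3,2)N 1/4
(3,3)S 1/4
(3,4)N 1/3
(3,6)N 1/2
(4,1)N 1/2
(4,2)N 2/4
(4,3)S 3/4
(4,4)S 2/3
(4,6)S 0/1
(5,2)S 1/2
(5,3)S 4/4
(5,4)S 3/4
(5,5)N 1/2
(6,1)N — no occupied neighbors
(6,3)S 2/2
(6,4)S 2/3
(6,5)N 1/3
(6,6)S 0/1
Sum over 30 agents: 0/2 + 1/3 + 2/3 + 3/3 + 3/3 + 2/2 + 2/3 + 2/4 + 2/4 + 4/4 + 3/3 + 3/3 + 1/3 + 1/4 + 1/4 + 1/3 + 1/2 + 1/2 + 2/4 + 3/4 + 2/3 + 0/1 + 1/2 + 4/4 + 3/4 + 1/2 + 2/2 + 2/3 + 1/3 + 0/1 = 35/2; mean = 35/2 ÷ 30 = 7/12 = 0.583333… → 0.583.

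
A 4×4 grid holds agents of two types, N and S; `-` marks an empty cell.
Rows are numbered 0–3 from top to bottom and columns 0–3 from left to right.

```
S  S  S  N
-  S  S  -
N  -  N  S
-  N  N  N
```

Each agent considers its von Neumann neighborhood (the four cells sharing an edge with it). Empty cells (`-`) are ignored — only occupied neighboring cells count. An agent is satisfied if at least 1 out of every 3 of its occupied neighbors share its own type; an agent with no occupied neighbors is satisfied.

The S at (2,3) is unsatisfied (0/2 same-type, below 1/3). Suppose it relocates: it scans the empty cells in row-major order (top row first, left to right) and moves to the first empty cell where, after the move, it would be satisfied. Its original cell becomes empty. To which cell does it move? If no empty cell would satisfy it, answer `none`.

(1,0)

Vacating (2,3). Empty cells in order:
  (1,0): 2/3 same-type → satisfied — stop here.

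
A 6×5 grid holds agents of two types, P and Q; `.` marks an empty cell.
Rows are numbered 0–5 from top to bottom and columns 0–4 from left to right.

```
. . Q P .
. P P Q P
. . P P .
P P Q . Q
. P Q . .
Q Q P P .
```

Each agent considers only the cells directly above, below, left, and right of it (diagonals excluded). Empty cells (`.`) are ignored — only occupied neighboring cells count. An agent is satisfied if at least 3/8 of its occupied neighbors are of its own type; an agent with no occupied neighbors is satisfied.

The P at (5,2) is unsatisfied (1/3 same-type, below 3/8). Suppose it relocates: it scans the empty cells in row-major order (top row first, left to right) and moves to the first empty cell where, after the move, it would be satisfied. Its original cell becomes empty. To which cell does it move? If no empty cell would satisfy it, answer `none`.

Vacating (5,2). Empty cells in order:
  (0,0): 0/0 same-type → satisfied — stop here.

(0,0)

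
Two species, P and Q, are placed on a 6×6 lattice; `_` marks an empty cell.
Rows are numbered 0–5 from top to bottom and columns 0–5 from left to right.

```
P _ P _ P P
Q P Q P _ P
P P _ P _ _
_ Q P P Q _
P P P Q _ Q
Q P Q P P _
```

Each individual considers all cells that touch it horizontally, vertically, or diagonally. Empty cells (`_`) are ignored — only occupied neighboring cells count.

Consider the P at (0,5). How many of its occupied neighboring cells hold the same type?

2

Occupied neighbors of (0,5): (0,4)=P, (1,5)=P.
Same type (P): 2 of 2.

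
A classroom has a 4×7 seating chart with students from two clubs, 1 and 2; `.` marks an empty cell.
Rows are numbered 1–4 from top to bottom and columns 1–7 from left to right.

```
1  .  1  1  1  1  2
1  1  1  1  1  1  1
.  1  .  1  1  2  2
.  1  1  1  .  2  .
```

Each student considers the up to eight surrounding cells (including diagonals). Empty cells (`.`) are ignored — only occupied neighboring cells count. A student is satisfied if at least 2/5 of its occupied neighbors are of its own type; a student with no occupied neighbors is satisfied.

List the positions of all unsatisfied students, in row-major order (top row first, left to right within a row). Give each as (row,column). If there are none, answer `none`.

(1,1)1 2/2 satisfied
(1,3)1 4/4 satisfied
(1,4)1 5/5 satisfied
(1,5)1 5/5 satisfied
(1,6)1 4/5 satisfied
(1,7)2 0/3 not
(2,1)1 3/3 satisfied
(2,2)1 5/5 satisfied
(2,3)1 6/6 satisfied
(2,4)1 7/7 satisfied
(2,5)1 7/8 satisfied
(2,6)1 5/8 satisfied
(2,7)1 2/5 satisfied
(3,2)1 5/5 satisfied
(3,4)1 6/6 satisfied
(3,5)1 5/7 satisfied
(3,6)2 2/6 not
(3,7)2 2/4 satisfied
(4,2)1 2/2 satisfied
(4,3)1 4/4 satisfied
(4,4)1 3/3 satisfied
(4,6)2 2/3 satisfied

(1,7), (3,6)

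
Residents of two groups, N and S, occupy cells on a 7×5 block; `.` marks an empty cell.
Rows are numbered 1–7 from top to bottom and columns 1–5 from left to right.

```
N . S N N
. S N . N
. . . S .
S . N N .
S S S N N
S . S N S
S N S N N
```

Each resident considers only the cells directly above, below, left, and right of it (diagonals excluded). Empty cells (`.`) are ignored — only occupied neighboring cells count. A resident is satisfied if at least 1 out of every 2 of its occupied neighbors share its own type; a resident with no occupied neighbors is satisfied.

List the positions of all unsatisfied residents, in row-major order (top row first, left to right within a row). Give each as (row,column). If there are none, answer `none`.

(1,3), (2,2), (2,3), (3,4), (6,5), (7,2), (7,3)

(1,1)N 0/0 satisfied
(1,3)S 0/2 not
(1,4)N 1/2 satisfied
(1,5)N 2/2 satisfied
(2,2)S 0/1 not
(2,3)N 0/2 not
(2,5)N 1/1 satisfied
(3,4)S 0/1 not
(4,1)S 1/1 satisfied
(4,3)N 1/2 satisfied
(4,4)N 2/3 satisfied
(5,1)S 3/3 satisfied
(5,2)S 2/2 satisfied
(5,3)S 2/4 satisfied
(5,4)N 3/4 satisfied
(5,5)N 1/2 satisfied
(6,1)S 2/2 satisfied
(6,3)S 2/3 satisfied
(6,4)N 2/4 satisfied
(6,5)S 0/3 not
(7,1)S 1/2 satisfied
(7,2)N 0/2 not
(7,3)S 1/3 not
(7,4)N 2/3 satisfied
(7,5)N 1/2 satisfied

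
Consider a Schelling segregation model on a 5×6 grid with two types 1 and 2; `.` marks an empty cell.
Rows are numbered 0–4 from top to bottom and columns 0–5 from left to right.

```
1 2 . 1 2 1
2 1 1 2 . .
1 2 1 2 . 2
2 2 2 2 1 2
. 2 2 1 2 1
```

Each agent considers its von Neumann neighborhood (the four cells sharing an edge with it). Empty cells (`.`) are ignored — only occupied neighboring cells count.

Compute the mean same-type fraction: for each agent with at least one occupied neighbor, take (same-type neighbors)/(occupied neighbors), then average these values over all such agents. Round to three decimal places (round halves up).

0.327

(0,0)1 0/2
(0,1)2 0/2
(0,3)1 0/2
(0,4)2 0/2
(0,5)1 0/1
(1,0)2 0/3
(1,1)1 1/4
(1,2)1 2/3
(1,3)2 1/3
(2,0)1 0/3
(2,1)2 1/4
(2,2)1 1/4
(2,3)2 2/3
(2,5)2 1/1
(3,0)2 1/2
(3,1)2 4/4
(3,2)2 3/4
(3,3)2 2/4
(3,4)1 0/3
(3,5)2 1/3
(4,1)2 2/2
(4,2)2 2/3
(4,3)1 0/3
(4,4)2 0/3
(4,5)1 0/2
Sum over 25 agents: 0/2 + 0/2 + 0/2 + 0/2 + 0/1 + 0/3 + 1/4 + 2/3 + 1/3 + 0/3 + 1/4 + 1/4 + 2/3 + 1/1 + 1/2 + 4/4 + 3/4 + 2/4 + 0/3 + 1/3 + 2/2 + 2/3 + 0/3 + 0/3 + 0/2 = 49/6; mean = 49/6 ÷ 25 = 49/150 = 0.326666… → 0.327.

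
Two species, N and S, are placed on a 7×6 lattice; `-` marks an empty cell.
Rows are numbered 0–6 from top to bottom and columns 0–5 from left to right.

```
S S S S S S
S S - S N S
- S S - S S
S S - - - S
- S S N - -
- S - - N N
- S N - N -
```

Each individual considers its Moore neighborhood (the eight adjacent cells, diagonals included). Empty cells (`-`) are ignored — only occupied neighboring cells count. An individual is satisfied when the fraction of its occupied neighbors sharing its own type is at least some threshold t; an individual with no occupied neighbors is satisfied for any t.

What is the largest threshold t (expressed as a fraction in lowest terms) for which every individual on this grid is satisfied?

0/1

(0,0)S 3/3
(0,1)S 4/4
(0,2)S 4/4
(0,3)S 3/4
(0,4)S 4/5
(0,5)S 2/3
(1,0)S 4/4
(1,1)S 6/6
(1,3)S 5/6
(1,4)N 0/7
(1,5)S 4/5
(2,1)S 5/5
(2,2)S 4/4
(2,4)S 4/5
(2,5)S 3/4
(3,0)S 3/3
(3,1)S 5/5
(3,5)S 2/2
(4,1)S 4/4
(4,2)S 3/4
(4,3)N 1/2
(5,1)S 3/4
(5,4)N 3/3
(5,5)N 2/2
(6,1)S 1/2
(6,2)N 0/2
(6,4)N 2/2
The smallest same-type fraction is 0/7 at (1,4), which reduces to 0/1. Any threshold above that leaves this individual unsatisfied.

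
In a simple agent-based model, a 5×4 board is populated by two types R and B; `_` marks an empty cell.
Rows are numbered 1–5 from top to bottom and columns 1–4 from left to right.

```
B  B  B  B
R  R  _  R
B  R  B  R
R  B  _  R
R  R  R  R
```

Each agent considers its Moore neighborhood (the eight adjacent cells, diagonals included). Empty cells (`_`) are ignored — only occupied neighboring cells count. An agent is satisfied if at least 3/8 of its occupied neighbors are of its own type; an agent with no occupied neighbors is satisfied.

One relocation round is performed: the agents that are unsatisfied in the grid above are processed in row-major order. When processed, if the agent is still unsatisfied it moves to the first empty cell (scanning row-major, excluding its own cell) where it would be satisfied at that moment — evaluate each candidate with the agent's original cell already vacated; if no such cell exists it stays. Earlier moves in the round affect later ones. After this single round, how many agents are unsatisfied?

2

Initially unsatisfied (in order): (1,1), (2,2), (2,4), (3,1), (3,3), (4,2).
  (1,1) → (2,3).
  (2,2) → (1,1).
  (2,4) → (2,2).
  (3,1) → (2,4).
  (3,3): now satisfied by earlier moves; stays.
  (4,2): no empty cell satisfies it; stays.
Resulting grid:
R B B B
R R B B
_ R B R
R B _ R
R R R R
Unsatisfied now: (3,4), (4,2).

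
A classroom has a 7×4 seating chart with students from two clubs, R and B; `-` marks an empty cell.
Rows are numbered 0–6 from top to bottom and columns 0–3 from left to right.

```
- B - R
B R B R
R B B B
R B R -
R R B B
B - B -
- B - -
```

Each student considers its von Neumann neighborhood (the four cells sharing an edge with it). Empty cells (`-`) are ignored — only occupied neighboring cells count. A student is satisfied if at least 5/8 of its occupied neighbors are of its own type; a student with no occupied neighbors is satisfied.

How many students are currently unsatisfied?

Row 0: (0,1)B 0/1 unhappy · (0,3)R 1/1 ok
Row 1: (1,0)B 0/2 unhappy · (1,1)R 0/4 unhappy · (1,2)B 1/3 unhappy · (1,3)R 1/3 unhappy
Row 2: (2,0)R 1/3 unhappy · (2,1)B 2/4 unhappy · (2,2)B 3/4 ok · (2,3)B 1/2 unhappy
Row 3: (3,0)R 2/3 ok · (3,1)B 1/4 unhappy · (3,2)R 0/3 unhappy
Row 4: (4,0)R 2/3 ok · (4,1)R 1/3 unhappy · (4,2)B 2/4 unhappy · (4,3)B 1/1 ok
Row 5: (5,0)B 0/1 unhappy · (5,2)B 1/1 ok
Row 6: (6,1)B 0/0 ok
Unsatisfied: (0,1), (1,0), (1,1), (1,2), (1,3), (2,0), (2,1), (2,3), (3,1), (3,2), (4,1), (4,2), (5,0) — 13 in total.

13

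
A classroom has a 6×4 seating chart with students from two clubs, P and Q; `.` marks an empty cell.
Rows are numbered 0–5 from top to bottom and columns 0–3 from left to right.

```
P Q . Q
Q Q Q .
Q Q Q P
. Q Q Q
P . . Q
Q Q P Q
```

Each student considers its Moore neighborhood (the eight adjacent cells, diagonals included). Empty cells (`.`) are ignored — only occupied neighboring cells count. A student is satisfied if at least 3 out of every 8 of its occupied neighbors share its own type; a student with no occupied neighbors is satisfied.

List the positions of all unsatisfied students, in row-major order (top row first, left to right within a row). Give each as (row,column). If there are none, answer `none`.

(0,0), (2,3), (4,0), (5,1), (5,2)

(0,0)P 0/3 ✗
(0,1)Q 3/4 ✓
(0,3)Q 1/1 ✓
(1,0)Q 4/5 ✓
(1,1)Q 6/7 ✓
(1,2)Q 5/6 ✓
(2,0)Q 4/4 ✓
(2,1)Q 7/7 ✓
(2,2)Q 6/7 ✓
(2,3)P 0/4 ✗
(3,1)Q 4/5 ✓
(3,2)Q 5/6 ✓
(3,3)Q 3/4 ✓
(4,0)P 0/3 ✗
(4,3)Q 3/4 ✓
(5,0)Q 1/2 ✓
(5,1)Q 1/3 ✗
(5,2)P 0/3 ✗
(5,3)Q 1/2 ✓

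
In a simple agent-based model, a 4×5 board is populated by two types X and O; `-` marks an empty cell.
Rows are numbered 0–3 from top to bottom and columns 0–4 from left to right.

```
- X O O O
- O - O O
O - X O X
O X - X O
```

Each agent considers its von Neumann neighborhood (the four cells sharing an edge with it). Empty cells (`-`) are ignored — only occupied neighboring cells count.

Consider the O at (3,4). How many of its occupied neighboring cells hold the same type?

Occupied neighbors of (3,4): (2,4)=X, (3,3)=X.
Same type (O): 0 of 2.

0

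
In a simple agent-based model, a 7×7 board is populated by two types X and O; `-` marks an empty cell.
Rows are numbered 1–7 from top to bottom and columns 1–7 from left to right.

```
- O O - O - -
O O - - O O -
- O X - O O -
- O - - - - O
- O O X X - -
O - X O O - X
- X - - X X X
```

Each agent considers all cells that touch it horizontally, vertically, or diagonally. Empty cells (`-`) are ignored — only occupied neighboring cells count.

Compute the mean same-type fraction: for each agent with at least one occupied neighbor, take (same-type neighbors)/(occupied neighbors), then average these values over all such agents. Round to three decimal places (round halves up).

Row 1: (1,2)O 3/3 · (1,3)O 2/2 · (1,5)O 2/2
Row 2: (2,1)O 3/3 · (2,2)O 4/5 · (2,5)O 4/4 · (2,6)O 4/4
Row 3: (3,2)O 3/4 · (3,3)X 0/3 · (3,5)O 3/3 · (3,6)O 4/4
Row 4: (4,2)O 3/4 · (4,7)O 1/1
Row 5: (5,2)O 3/4 · (5,3)O 3/5 · (5,4)X 2/5 · (5,5)X 1/3
Row 6: (6,1)O 1/2 · (6,3)X 2/5 · (6,4)O 2/6 · (6,5)O 1/5 · (6,7)X 2/2
Row 7: (7,2)X 1/2 · (7,5)X 1/3 · (7,6)X 3/4 · (7,7)X 2/2
Sum over 26 agents: 3/3 + 2/2 + 2/2 + 3/3 + 4/5 + 4/4 + 4/4 + 3/4 + 0/3 + 3/3 + 4/4 + 3/4 + 1/1 + 3/4 + 3/5 + 2/5 + 1/3 + 1/2 + 2/5 + 2/6 + 1/5 + 2/2 + 1/2 + 1/3 + 3/4 + 2/2 = 92/5; mean = 92/5 ÷ 26 = 46/65 = 0.707692… → 0.708.

0.708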